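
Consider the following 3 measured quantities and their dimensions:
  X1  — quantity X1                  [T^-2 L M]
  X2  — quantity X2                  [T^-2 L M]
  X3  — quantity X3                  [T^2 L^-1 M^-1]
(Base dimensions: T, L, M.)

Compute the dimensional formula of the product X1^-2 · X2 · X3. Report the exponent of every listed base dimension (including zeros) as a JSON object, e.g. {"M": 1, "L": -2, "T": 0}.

Write exponents as rows T,L,M / cols X1,X2,X3:
  T: [-2 -2  2]
  L: [ 1  1 -1]
  M: [ 1  1 -1]
  [T]: (-2)·-2+(1)·-2+(1)·2 = 4
  [L]: (-2)·1+(1)·1+(1)·-1 = -2
  [M]: (-2)·1+(1)·1+(1)·-1 = -2
⇒ T^4 L^-2 M^-2

{"T": 4, "L": -2, "M": -2}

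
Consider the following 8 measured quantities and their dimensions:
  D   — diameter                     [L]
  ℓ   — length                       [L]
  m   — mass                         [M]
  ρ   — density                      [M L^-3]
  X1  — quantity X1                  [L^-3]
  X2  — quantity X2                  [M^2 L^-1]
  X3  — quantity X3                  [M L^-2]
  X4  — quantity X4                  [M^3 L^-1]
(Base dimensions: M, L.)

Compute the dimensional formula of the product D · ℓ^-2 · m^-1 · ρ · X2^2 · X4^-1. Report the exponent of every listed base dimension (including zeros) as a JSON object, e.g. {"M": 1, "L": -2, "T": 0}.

{"M": 1, "L": -5}

Write exponents as rows M,L / cols D,ℓ,m,ρ,X1,X2,X3,X4:
  M: [ 0  0  1  1  0  2  1  3]
  L: [ 1  1  0 -3 -3 -1 -2 -1]
  [M]: (1)·0+(-2)·0+(-1)·1+(1)·1+(2)·2+(-1)·3 = 1
  [L]: (1)·1+(-2)·1+(-1)·0+(1)·-3+(2)·-1+(-1)·-1 = -5
⇒ M L^-5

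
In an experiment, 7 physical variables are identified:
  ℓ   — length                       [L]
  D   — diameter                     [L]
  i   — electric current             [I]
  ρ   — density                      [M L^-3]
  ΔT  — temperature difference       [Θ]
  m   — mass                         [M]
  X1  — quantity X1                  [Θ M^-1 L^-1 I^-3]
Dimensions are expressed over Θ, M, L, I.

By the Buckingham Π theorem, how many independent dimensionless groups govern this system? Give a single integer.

Write exponents as rows Θ,M,L,I / cols ℓ,D,i,ρ,ΔT,m,X1:
  Θ: [ 0  0  0  0  1  0  1]
  M: [ 0  0  0  1  0  1 -1]
  L: [ 1  1  0 -3  0  0 -1]
  I: [ 0  0  1  0  0  0 -3]
Echelon form has 4 nonzero rows (pivots: ℓ,i,ρ,ΔT)
7 vars − rank 4 = 3 Π groups

3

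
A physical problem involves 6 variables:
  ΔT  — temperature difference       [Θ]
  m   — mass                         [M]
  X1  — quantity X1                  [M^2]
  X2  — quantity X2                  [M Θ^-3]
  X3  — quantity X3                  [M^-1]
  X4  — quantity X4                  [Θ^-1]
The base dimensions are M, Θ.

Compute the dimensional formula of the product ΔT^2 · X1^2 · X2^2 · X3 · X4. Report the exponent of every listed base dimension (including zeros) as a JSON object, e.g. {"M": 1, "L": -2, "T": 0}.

Dimensional matrix (M×Θ by ΔT×m×X1×X2×X3×X4):
  M: [ 0  1  2  1 -1  0]
  Θ: [ 1  0  0 -3  0 -1]
  [M]: (2)·0+(2)·2+(2)·1+(1)·-1+(1)·0 = 5
  [Θ]: (2)·1+(2)·0+(2)·-3+(1)·0+(1)·-1 = -5
⇒ M^5 Θ^-5

{"M": 5, "Θ": -5}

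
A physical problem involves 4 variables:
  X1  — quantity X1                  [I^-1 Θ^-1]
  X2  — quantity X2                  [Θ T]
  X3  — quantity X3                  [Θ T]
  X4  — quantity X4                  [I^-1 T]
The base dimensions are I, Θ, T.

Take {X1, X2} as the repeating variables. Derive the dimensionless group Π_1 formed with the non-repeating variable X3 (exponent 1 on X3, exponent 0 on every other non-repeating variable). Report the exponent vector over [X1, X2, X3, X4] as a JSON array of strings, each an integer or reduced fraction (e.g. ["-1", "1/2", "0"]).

Exponent matrix [I,Θ,T] × [X1,X2,X3,X4]:
  I: [-1  0  0 -1]
  Θ: [-1  1  1  0]
  T: [ 0  1  1  1]
Echelon form has 2 nonzero rows (pivots: X1,X2)
Repeat: X1,X2; free: X3,X4
RREF:
  r0: [   1    0    0    1]
  r1: [   0    1    1    1]
  r2: [   0    0    0    0]
Fix exponent of X3 at 1, X4 at 0; solve each RREF row for its pivot's exponent:
  r0: exp(X1) + (0)·1 = 0 ⇒ exp(X1) = 0
  r1: exp(X2) + (1)·1 = 0 ⇒ exp(X2) = -1
Π_1 = X2^-1 · X3

["0", "-1", "1", "0"]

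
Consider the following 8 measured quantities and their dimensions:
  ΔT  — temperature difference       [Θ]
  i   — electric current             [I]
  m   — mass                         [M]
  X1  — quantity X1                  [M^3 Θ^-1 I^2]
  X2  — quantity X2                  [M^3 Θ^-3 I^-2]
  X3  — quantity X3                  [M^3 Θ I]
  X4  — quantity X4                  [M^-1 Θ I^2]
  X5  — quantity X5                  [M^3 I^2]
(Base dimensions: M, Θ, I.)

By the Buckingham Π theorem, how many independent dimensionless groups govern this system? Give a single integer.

5

Write exponents as rows M,Θ,I / cols ΔT,i,m,X1,X2,X3,X4,X5:
  M: [ 0  0  1  3  3  3 -1  3]
  Θ: [ 1  0  0 -1 -3  1  1  0]
  I: [ 0  1  0  2 -2  1  2  2]
Row reduction gives pivot columns ΔT,i,m; rank = 3
8 vars − rank 3 = 5 Π groups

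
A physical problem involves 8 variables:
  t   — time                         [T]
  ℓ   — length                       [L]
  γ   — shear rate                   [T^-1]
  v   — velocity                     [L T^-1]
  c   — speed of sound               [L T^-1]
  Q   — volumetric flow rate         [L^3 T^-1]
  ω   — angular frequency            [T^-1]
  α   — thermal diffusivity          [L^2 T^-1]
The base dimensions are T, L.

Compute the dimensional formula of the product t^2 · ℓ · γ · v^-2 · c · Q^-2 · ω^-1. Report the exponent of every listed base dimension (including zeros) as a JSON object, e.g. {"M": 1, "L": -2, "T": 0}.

Dimensional matrix (T×L by t×ℓ×γ×v×c×Q×ω×α):
  T: [ 1  0 -1 -1 -1 -1 -1 -1]
  L: [ 0  1  0  1  1  3  0  2]
  [T]: (2)·1+(1)·0+(1)·-1+(-2)·-1+(1)·-1+(-2)·-1+(-1)·-1 = 5
  [L]: (2)·0+(1)·1+(1)·0+(-2)·1+(1)·1+(-2)·3+(-1)·0 = -6
⇒ T^5 L^-6

{"T": 5, "L": -6}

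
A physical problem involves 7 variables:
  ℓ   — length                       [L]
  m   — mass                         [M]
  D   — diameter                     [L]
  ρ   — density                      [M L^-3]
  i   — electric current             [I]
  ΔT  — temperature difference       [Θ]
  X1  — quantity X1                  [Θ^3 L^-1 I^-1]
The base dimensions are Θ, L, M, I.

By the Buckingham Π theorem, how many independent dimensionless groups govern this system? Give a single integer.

Write exponents as rows Θ,L,M,I / cols ℓ,m,D,ρ,i,ΔT,X1:
  Θ: [ 0  0  0  0  0  1  3]
  L: [ 1  0  1 -3  0  0 -1]
  M: [ 0  1  0  1  0  0  0]
  I: [ 0  0  0  0  1  0 -1]
RREF → pivots at {ℓ,m,i,ΔT} ⇒ r = 4
7 vars − rank 4 = 3 Π groups

3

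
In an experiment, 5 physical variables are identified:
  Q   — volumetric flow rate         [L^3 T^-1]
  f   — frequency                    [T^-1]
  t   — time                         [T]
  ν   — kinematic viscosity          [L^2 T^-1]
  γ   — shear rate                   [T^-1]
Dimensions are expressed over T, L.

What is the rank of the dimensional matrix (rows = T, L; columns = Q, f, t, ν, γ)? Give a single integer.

Exponent matrix [T,L] × [Q,f,t,ν,γ]:
  T: [-1 -1  1 -1 -1]
  L: [ 3  0  0  2  0]
Row reduction gives pivot columns Q,f; rank = 2

2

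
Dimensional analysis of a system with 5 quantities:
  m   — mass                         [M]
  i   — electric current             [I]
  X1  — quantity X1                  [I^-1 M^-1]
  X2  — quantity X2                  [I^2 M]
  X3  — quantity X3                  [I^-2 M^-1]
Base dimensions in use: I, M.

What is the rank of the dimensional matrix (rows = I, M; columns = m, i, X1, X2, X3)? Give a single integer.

2

Write exponents as rows I,M / cols m,i,X1,X2,X3:
  I: [ 0  1 -1  2 -2]
  M: [ 1  0 -1  1 -1]
RREF → pivots at {m,i} ⇒ r = 2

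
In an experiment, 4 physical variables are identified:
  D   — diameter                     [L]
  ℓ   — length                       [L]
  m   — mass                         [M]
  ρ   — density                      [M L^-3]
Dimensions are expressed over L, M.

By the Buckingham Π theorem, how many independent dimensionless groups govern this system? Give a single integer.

2

Dimensional matrix (L×M by D×ℓ×m×ρ):
  L: [ 1  1  0 -3]
  M: [ 0  0  1  1]
Echelon form has 2 nonzero rows (pivots: D,m)
Π count = n − r = 4 − 2 = 2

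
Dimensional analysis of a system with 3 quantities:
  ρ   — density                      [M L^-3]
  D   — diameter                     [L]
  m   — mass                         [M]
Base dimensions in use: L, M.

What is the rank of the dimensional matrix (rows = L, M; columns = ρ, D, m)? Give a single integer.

2

Exponent matrix [L,M] × [ρ,D,m]:
  L: [-3  1  0]
  M: [ 1  0  1]
RREF → pivots at {ρ,D} ⇒ r = 2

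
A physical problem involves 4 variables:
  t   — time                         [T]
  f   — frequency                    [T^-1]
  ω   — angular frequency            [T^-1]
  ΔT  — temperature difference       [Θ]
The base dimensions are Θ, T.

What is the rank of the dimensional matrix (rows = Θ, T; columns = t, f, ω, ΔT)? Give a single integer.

Write exponents as rows Θ,T / cols t,f,ω,ΔT:
  Θ: [ 0  0  0  1]
  T: [ 1 -1 -1  0]
Echelon form has 2 nonzero rows (pivots: t,ΔT)

2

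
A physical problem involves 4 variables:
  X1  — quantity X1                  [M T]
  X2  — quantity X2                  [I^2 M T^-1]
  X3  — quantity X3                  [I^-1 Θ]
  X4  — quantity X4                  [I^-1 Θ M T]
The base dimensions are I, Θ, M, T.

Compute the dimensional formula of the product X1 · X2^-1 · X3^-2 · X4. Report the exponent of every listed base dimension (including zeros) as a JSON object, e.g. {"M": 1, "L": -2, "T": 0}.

Write exponents as rows I,Θ,M,T / cols X1,X2,X3,X4:
  I: [ 0  2 -1 -1]
  Θ: [ 0  0  1  1]
  M: [ 1  1  0  1]
  T: [ 1 -1  0  1]
  [I]: (1)·0+(-1)·2+(-2)·-1+(1)·-1 = -1
  [Θ]: (1)·0+(-1)·0+(-2)·1+(1)·1 = -1
  [M]: (1)·1+(-1)·1+(-2)·0+(1)·1 = 1
  [T]: (1)·1+(-1)·-1+(-2)·0+(1)·1 = 3
⇒ I^-1 Θ^-1 M T^3

{"I": -1, "Θ": -1, "M": 1, "T": 3}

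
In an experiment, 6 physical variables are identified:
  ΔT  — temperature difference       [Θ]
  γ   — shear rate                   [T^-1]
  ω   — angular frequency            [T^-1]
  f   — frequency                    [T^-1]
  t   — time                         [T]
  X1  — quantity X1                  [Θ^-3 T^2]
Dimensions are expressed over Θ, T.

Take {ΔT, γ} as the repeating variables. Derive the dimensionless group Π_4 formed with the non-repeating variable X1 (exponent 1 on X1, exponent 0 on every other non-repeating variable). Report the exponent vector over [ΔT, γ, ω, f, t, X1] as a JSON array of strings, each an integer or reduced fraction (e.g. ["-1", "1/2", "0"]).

Dimensional matrix (Θ×T by ΔT×γ×ω×f×t×X1):
  Θ: [ 1  0  0  0  0 -3]
  T: [ 0 -1 -1 -1  1  2]
RREF → pivots at {ΔT,γ} ⇒ r = 2
Repeat: ΔT,γ; free: ω,f,t,X1
RREF:
  r0: [   1    0    0    0    0   -3]
  r1: [   0    1    1    1   -1   -2]
Fix exponent of X1 at 1, ω at 0, f at 0, t at 0; solve each RREF row for its pivot's exponent:
  r0: exp(ΔT) + (-3)·1 = 0 ⇒ exp(ΔT) = 3
  r1: exp(γ) + (-2)·1 = 0 ⇒ exp(γ) = 2
Π_4 = ΔT^3 · γ^2 · X1

["3", "2", "0", "0", "0", "1"]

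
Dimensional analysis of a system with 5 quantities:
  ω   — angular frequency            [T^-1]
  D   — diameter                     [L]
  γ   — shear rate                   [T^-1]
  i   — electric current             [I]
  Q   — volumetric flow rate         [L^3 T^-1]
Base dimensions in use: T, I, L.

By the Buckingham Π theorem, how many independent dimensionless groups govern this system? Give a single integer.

Dimensional matrix (T×I×L by ω×D×γ×i×Q):
  T: [-1  0 -1  0 -1]
  I: [ 0  0  0  1  0]
  L: [ 0  1  0  0  3]
Echelon form has 3 nonzero rows (pivots: ω,D,i)
n=5, r=3 ⇒ 2 dimensionless groups

2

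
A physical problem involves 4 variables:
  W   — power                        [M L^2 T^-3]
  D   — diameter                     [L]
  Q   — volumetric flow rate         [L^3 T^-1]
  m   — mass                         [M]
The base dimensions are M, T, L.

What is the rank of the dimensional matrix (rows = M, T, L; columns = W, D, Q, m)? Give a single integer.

Exponent matrix [M,T,L] × [W,D,Q,m]:
  M: [ 1  0  0  1]
  T: [-3  0 -1  0]
  L: [ 2  1  3  0]
RREF → pivots at {W,D,Q} ⇒ r = 3

3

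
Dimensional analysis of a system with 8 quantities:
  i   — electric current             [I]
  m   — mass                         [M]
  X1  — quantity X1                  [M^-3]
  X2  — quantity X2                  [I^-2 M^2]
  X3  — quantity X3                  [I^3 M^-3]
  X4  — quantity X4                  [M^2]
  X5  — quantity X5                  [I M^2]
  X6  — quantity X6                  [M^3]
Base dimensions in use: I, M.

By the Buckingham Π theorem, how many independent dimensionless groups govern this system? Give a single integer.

6

Dimensional matrix (I×M by i×m×X1×X2×X3×X4×X5×X6):
  I: [ 1  0  0 -2  3  0  1  0]
  M: [ 0  1 -3  2 -3  2  2  3]
RREF → pivots at {i,m} ⇒ r = 2
Π count = n − r = 8 − 2 = 6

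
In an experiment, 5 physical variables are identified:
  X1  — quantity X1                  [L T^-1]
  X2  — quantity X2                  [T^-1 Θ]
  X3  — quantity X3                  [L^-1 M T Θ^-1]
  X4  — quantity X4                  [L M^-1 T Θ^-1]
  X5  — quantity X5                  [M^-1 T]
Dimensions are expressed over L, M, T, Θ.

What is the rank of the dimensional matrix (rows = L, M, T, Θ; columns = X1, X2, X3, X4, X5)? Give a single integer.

Exponent matrix [L,M,T,Θ] × [X1,X2,X3,X4,X5]:
  L: [ 1  0 -1  1  0]
  M: [ 0  0  1 -1 -1]
  T: [-1 -1  1  1  1]
  Θ: [ 0  1 -1 -1  0]
Row reduction gives pivot columns X1,X2,X3; rank = 3

3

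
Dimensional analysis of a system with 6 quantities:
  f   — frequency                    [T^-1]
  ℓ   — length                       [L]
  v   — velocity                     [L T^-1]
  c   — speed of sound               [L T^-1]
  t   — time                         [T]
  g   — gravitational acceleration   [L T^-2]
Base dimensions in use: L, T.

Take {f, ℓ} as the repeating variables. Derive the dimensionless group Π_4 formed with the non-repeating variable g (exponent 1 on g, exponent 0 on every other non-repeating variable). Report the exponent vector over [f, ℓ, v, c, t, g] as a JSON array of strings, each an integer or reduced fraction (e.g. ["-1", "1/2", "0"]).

["-2", "-1", "0", "0", "0", "1"]

Write exponents as rows L,T / cols f,ℓ,v,c,t,g:
  L: [ 0  1  1  1  0  1]
  T: [-1  0 -1 -1  1 -2]
Row reduction gives pivot columns f,ℓ; rank = 2
Pivot set = {f,ℓ}, free = {v,c,t,g}
RREF:
  r0: [   1    0    1    1   -1    2]
  r1: [   0    1    1    1    0    1]
Fix exponent of g at 1, v at 0, c at 0, t at 0; solve each RREF row for its pivot's exponent:
  r0: exp(f) + (2)·1 = 0 ⇒ exp(f) = -2
  r1: exp(ℓ) + (1)·1 = 0 ⇒ exp(ℓ) = -1
Π_4 = f^-2 · ℓ^-1 · g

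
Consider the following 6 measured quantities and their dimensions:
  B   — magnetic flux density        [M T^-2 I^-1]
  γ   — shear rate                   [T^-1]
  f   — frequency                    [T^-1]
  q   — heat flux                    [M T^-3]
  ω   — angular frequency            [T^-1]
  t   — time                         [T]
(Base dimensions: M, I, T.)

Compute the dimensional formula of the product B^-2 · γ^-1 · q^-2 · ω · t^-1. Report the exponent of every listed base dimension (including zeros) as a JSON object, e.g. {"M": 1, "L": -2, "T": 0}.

{"M": -4, "I": 2, "T": 9}

Exponent matrix [M,I,T] × [B,γ,f,q,ω,t]:
  M: [ 1  0  0  1  0  0]
  I: [-1  0  0  0  0  0]
  T: [-2 -1 -1 -3 -1  1]
  [M]: (-2)·1+(-1)·0+(-2)·1+(1)·0+(-1)·0 = -4
  [I]: (-2)·-1+(-1)·0+(-2)·0+(1)·0+(-1)·0 = 2
  [T]: (-2)·-2+(-1)·-1+(-2)·-3+(1)·-1+(-1)·1 = 9
⇒ M^-4 I^2 T^9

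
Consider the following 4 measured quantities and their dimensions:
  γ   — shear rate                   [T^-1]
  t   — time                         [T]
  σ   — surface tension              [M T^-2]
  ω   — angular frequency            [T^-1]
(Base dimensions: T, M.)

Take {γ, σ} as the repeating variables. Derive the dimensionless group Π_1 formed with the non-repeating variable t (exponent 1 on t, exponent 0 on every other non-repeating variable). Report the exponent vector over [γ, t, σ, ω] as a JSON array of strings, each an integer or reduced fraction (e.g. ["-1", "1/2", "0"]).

Dimensional matrix (T×M by γ×t×σ×ω):
  T: [-1  1 -2 -1]
  M: [ 0  0  1  0]
Row reduction gives pivot columns γ,σ; rank = 2
Pivot set = {γ,σ}, free = {t,ω}
RREF:
  r0: [   1   -1    0    1]
  r1: [   0    0    1    0]
Fix exponent of t at 1, ω at 0; solve each RREF row for its pivot's exponent:
  r0: exp(γ) + (-1)·1 = 0 ⇒ exp(γ) = 1
  r1: exp(σ) + (0)·1 = 0 ⇒ exp(σ) = 0
Π_1 = γ · t

["1", "1", "0", "0"]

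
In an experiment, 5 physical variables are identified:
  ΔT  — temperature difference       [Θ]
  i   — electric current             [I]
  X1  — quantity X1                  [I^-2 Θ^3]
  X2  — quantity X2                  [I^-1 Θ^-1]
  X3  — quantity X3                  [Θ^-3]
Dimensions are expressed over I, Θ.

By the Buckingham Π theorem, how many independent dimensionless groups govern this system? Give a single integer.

Exponent matrix [I,Θ] × [ΔT,i,X1,X2,X3]:
  I: [ 0  1 -2 -1  0]
  Θ: [ 1  0  3 -1 -3]
Echelon form has 2 nonzero rows (pivots: ΔT,i)
Π count = n − r = 5 − 2 = 3

3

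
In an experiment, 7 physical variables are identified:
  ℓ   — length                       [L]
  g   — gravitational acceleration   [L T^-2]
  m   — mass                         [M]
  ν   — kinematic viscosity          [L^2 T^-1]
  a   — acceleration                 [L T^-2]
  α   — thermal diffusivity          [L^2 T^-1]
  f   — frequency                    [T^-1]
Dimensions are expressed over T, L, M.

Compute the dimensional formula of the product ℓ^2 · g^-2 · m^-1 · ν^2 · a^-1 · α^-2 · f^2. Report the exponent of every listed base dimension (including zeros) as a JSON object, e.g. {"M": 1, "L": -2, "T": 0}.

{"T": 4, "L": -1, "M": -1}

Write exponents as rows T,L,M / cols ℓ,g,m,ν,a,α,f:
  T: [ 0 -2  0 -1 -2 -1 -1]
  L: [ 1  1  0  2  1  2  0]
  M: [ 0  0  1  0  0  0  0]
  [T]: (2)·0+(-2)·-2+(-1)·0+(2)·-1+(-1)·-2+(-2)·-1+(2)·-1 = 4
  [L]: (2)·1+(-2)·1+(-1)·0+(2)·2+(-1)·1+(-2)·2+(2)·0 = -1
  [M]: (2)·0+(-2)·0+(-1)·1+(2)·0+(-1)·0+(-2)·0+(2)·0 = -1
⇒ T^4 L^-1 M^-1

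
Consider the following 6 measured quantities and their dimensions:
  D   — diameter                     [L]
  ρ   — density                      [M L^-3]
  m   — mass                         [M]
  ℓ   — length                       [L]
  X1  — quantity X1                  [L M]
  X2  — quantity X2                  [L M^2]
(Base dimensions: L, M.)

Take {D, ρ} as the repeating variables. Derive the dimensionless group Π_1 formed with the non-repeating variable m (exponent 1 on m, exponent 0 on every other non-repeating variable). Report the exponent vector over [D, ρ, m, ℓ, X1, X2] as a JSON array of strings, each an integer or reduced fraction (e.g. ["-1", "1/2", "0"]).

Exponent matrix [L,M] × [D,ρ,m,ℓ,X1,X2]:
  L: [ 1 -3  0  1  1  1]
  M: [ 0  1  1  0  1  2]
RREF → pivots at {D,ρ} ⇒ r = 2
Pivot set = {D,ρ}, free = {m,ℓ,X1,X2}
RREF:
  r0: [   1    0    3    1    4    7]
  r1: [   0    1    1    0    1    2]
Fix exponent of m at 1, ℓ at 0, X1 at 0, X2 at 0; solve each RREF row for its pivot's exponent:
  r0: exp(D) + (3)·1 = 0 ⇒ exp(D) = -3
  r1: exp(ρ) + (1)·1 = 0 ⇒ exp(ρ) = -1
Π_1 = D^-3 · ρ^-1 · m

["-3", "-1", "1", "0", "0", "0"]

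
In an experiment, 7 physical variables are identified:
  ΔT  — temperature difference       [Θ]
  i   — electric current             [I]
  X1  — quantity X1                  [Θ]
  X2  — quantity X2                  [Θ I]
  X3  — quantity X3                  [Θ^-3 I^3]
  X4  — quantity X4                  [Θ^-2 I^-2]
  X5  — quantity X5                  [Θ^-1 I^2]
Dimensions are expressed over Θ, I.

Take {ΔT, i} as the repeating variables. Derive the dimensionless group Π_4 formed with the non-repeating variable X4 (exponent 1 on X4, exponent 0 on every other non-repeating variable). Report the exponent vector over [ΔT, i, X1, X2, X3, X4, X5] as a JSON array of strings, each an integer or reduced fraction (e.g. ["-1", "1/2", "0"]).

Dimensional matrix (Θ×I by ΔT×i×X1×X2×X3×X4×X5):
  Θ: [ 1  0  1  1 -3 -2 -1]
  I: [ 0  1  0  1  3 -2  2]
Row reduction gives pivot columns ΔT,i; rank = 2
Pivot set = {ΔT,i}, free = {X1,X2,X3,X4,X5}
RREF:
  r0: [   1    0    1    1   -3   -2   -1]
  r1: [   0    1    0    1    3   -2    2]
Fix exponent of X4 at 1, X1 at 0, X2 at 0, X3 at 0, X5 at 0; solve each RREF row for its pivot's exponent:
  r0: exp(ΔT) + (-2)·1 = 0 ⇒ exp(ΔT) = 2
  r1: exp(i) + (-2)·1 = 0 ⇒ exp(i) = 2
Π_4 = ΔT^2 · i^2 · X4

["2", "2", "0", "0", "0", "1", "0"]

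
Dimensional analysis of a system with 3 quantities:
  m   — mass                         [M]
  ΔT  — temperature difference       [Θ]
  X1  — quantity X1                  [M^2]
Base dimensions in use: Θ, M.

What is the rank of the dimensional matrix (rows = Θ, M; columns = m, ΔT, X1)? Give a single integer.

2

Write exponents as rows Θ,M / cols m,ΔT,X1:
  Θ: [ 0  1  0]
  M: [ 1  0  2]
Echelon form has 2 nonzero rows (pivots: m,ΔT)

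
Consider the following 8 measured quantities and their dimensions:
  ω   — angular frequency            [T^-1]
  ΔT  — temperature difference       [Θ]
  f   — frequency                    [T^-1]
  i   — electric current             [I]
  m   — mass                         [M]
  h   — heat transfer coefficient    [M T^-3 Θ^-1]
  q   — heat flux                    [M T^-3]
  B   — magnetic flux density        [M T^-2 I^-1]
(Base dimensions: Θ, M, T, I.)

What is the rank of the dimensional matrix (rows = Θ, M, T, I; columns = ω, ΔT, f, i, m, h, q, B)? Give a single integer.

Write exponents as rows Θ,M,T,I / cols ω,ΔT,f,i,m,h,q,B:
  Θ: [ 0  1  0  0  0 -1  0  0]
  M: [ 0  0  0  0  1  1  1  1]
  T: [-1  0 -1  0  0 -3 -3 -2]
  I: [ 0  0  0  1  0  0  0 -1]
Row reduction gives pivot columns ω,ΔT,i,m; rank = 4

4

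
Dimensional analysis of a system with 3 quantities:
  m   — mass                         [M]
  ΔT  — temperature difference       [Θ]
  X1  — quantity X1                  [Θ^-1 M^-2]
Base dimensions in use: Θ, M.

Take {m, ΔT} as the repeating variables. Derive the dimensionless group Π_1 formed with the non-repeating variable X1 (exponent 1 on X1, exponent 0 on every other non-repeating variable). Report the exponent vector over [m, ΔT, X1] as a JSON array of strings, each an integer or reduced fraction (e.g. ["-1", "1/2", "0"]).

Exponent matrix [Θ,M] × [m,ΔT,X1]:
  Θ: [ 0  1 -1]
  M: [ 1  0 -2]
Row reduction gives pivot columns m,ΔT; rank = 2
Repeat: m,ΔT; free: X1
RREF:
  r0: [   1    0   -2]
  r1: [   0    1   -1]
Fix exponent of X1 at 1; solve each RREF row for its pivot's exponent:
  r0: exp(m) + (-2)·1 = 0 ⇒ exp(m) = 2
  r1: exp(ΔT) + (-1)·1 = 0 ⇒ exp(ΔT) = 1
Π_1 = m^2 · ΔT · X1

["2", "1", "1"]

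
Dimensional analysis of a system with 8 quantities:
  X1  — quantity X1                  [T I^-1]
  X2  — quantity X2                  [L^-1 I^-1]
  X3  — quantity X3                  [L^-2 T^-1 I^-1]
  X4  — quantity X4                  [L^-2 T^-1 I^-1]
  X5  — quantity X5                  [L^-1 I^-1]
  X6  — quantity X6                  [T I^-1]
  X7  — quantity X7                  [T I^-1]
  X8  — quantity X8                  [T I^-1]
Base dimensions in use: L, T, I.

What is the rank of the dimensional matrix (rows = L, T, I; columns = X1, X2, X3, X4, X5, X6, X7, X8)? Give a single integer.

2

Write exponents as rows L,T,I / cols X1,X2,X3,X4,X5,X6,X7,X8:
  L: [ 0 -1 -2 -2 -1  0  0  0]
  T: [ 1  0 -1 -1  0  1  1  1]
  I: [-1 -1 -1 -1 -1 -1 -1 -1]
Echelon form has 2 nonzero rows (pivots: X1,X2)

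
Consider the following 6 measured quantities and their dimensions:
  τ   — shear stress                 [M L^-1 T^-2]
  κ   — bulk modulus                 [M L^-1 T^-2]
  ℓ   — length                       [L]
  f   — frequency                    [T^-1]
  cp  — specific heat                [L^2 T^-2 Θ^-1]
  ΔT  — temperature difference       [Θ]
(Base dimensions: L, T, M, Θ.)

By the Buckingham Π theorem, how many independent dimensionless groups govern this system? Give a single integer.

Exponent matrix [L,T,M,Θ] × [τ,κ,ℓ,f,cp,ΔT]:
  L: [-1 -1  1  0  2  0]
  T: [-2 -2  0 -1 -2  0]
  M: [ 1  1  0  0  0  0]
  Θ: [ 0  0  0  0 -1  1]
Row reduction gives pivot columns τ,ℓ,f,cp; rank = 4
6 vars − rank 4 = 2 Π groups

2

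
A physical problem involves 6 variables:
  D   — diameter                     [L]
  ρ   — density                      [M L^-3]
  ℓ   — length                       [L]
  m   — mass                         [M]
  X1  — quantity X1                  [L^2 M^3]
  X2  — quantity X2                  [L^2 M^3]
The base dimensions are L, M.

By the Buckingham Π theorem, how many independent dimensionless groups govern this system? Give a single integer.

4

Exponent matrix [L,M] × [D,ρ,ℓ,m,X1,X2]:
  L: [ 1 -3  1  0  2  2]
  M: [ 0  1  0  1  3  3]
Row reduction gives pivot columns D,ρ; rank = 2
Π count = n − r = 6 − 2 = 4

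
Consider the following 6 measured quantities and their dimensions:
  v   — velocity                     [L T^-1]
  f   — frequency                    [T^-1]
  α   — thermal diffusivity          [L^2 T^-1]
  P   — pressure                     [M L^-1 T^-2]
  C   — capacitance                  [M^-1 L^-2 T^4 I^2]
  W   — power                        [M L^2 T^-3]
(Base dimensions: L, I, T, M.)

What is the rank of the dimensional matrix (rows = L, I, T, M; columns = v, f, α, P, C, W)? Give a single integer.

Dimensional matrix (L×I×T×M by v×f×α×P×C×W):
  L: [ 1  0  2 -1 -2  2]
  I: [ 0  0  0  0  2  0]
  T: [-1 -1 -1 -2  4 -3]
  M: [ 0  0  0  1 -1  1]
Echelon form has 4 nonzero rows (pivots: v,f,P,C)

4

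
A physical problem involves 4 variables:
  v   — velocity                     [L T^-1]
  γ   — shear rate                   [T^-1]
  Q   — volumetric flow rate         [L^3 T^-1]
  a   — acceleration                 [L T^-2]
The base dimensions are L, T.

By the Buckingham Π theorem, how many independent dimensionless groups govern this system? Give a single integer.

2

Dimensional matrix (L×T by v×γ×Q×a):
  L: [ 1  0  3  1]
  T: [-1 -1 -1 -2]
Echelon form has 2 nonzero rows (pivots: v,γ)
Π count = n − r = 4 − 2 = 2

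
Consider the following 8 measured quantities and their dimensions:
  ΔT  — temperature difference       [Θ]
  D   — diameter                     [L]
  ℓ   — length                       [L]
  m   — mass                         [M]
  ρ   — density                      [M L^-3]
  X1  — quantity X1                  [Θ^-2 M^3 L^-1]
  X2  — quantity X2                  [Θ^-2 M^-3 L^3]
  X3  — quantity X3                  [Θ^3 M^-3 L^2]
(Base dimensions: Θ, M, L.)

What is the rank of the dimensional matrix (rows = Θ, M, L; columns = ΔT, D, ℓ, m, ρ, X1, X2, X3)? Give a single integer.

Exponent matrix [Θ,M,L] × [ΔT,D,ℓ,m,ρ,X1,X2,X3]:
  Θ: [ 1  0  0  0  0 -2 -2  3]
  M: [ 0  0  0  1  1  3 -3 -3]
  L: [ 0  1  1  0 -3 -1  3  2]
Row reduction gives pivot columns ΔT,D,m; rank = 3

3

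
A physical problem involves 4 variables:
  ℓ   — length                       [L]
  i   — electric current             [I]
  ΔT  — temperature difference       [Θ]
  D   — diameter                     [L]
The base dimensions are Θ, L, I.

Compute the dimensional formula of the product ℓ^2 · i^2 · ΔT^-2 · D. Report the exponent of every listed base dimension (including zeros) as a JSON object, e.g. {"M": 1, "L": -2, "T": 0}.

{"Θ": -2, "L": 3, "I": 2}

Exponent matrix [Θ,L,I] × [ℓ,i,ΔT,D]:
  Θ: [ 0  0  1  0]
  L: [ 1  0  0  1]
  I: [ 0  1  0  0]
  [Θ]: (2)·0+(2)·0+(-2)·1+(1)·0 = -2
  [L]: (2)·1+(2)·0+(-2)·0+(1)·1 = 3
  [I]: (2)·0+(2)·1+(-2)·0+(1)·0 = 2
⇒ Θ^-2 L^3 I^2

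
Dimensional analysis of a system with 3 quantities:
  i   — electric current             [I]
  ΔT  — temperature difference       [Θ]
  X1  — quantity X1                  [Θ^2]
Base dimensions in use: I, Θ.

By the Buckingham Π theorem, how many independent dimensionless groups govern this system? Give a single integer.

Write exponents as rows I,Θ / cols i,ΔT,X1:
  I: [ 1  0  0]
  Θ: [ 0  1  2]
Echelon form has 2 nonzero rows (pivots: i,ΔT)
3 vars − rank 2 = 1 Π group

1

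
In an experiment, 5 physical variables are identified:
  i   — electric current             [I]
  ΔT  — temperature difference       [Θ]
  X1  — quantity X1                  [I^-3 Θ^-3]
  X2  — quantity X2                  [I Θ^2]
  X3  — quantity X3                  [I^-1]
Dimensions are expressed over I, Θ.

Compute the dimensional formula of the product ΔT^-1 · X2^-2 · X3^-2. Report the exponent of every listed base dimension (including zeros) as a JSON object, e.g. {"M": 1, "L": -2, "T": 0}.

{"I": 0, "Θ": -5}

Exponent matrix [I,Θ] × [i,ΔT,X1,X2,X3]:
  I: [ 1  0 -3  1 -1]
  Θ: [ 0  1 -3  2  0]
  [I]: (-1)·0+(-2)·1+(-2)·-1 = 0
  [Θ]: (-1)·1+(-2)·2+(-2)·0 = -5
⇒ Θ^-5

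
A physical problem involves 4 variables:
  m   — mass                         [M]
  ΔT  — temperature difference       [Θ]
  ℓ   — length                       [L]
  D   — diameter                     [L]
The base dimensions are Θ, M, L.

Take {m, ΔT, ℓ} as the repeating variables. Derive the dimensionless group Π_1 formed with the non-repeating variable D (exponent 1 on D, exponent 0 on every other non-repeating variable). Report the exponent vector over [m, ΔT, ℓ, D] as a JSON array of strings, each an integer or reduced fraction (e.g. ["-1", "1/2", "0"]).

Dimensional matrix (Θ×M×L by m×ΔT×ℓ×D):
  Θ: [ 0  1  0  0]
  M: [ 1  0  0  0]
  L: [ 0  0  1  1]
RREF → pivots at {m,ΔT,ℓ} ⇒ r = 3
Pivot set = {m,ΔT,ℓ}, free = {D}
RREF:
  r0: [   1    0    0    0]
  r1: [   0    1    0    0]
  r2: [   0    0    1    1]
Fix exponent of D at 1; solve each RREF row for its pivot's exponent:
  r0: exp(m) + (0)·1 = 0 ⇒ exp(m) = 0
  r1: exp(ΔT) + (0)·1 = 0 ⇒ exp(ΔT) = 0
  r2: exp(ℓ) + (1)·1 = 0 ⇒ exp(ℓ) = -1
Π_1 = ℓ^-1 · D

["0", "0", "-1", "1"]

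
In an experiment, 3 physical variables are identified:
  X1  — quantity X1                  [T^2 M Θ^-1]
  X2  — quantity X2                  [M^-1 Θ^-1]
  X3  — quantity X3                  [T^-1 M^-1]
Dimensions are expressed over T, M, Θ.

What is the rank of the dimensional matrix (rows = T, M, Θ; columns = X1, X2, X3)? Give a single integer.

Exponent matrix [T,M,Θ] × [X1,X2,X3]:
  T: [ 2  0 -1]
  M: [ 1 -1 -1]
  Θ: [-1 -1  0]
Echelon form has 2 nonzero rows (pivots: X1,X2)

2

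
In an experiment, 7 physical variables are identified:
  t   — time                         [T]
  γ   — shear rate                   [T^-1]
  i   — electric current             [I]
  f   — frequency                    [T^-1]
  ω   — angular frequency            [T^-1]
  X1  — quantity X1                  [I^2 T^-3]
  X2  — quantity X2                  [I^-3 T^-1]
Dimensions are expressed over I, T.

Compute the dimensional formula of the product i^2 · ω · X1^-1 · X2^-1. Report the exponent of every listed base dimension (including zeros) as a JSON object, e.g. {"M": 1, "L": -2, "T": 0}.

{"I": 3, "T": 3}

Write exponents as rows I,T / cols t,γ,i,f,ω,X1,X2:
  I: [ 0  0  1  0  0  2 -3]
  T: [ 1 -1  0 -1 -1 -3 -1]
  [I]: (2)·1+(1)·0+(-1)·2+(-1)·-3 = 3
  [T]: (2)·0+(1)·-1+(-1)·-3+(-1)·-1 = 3
⇒ I^3 T^3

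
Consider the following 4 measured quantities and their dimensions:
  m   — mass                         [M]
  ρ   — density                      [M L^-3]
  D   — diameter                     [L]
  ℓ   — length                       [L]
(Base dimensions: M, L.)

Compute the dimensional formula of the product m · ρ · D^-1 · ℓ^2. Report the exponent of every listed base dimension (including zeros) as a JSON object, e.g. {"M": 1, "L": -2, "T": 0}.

Write exponents as rows M,L / cols m,ρ,D,ℓ:
  M: [ 1  1  0  0]
  L: [ 0 -3  1  1]
  [M]: (1)·1+(1)·1+(-1)·0+(2)·0 = 2
  [L]: (1)·0+(1)·-3+(-1)·1+(2)·1 = -2
⇒ M^2 L^-2

{"M": 2, "L": -2}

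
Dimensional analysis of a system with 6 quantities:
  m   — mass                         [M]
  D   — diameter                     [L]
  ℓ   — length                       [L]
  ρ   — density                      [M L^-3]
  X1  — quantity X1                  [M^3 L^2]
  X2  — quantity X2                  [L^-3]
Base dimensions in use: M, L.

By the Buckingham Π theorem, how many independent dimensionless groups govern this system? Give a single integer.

4

Exponent matrix [M,L] × [m,D,ℓ,ρ,X1,X2]:
  M: [ 1  0  0  1  3  0]
  L: [ 0  1  1 -3  2 -3]
Echelon form has 2 nonzero rows (pivots: m,D)
n=6, r=2 ⇒ 4 dimensionless groups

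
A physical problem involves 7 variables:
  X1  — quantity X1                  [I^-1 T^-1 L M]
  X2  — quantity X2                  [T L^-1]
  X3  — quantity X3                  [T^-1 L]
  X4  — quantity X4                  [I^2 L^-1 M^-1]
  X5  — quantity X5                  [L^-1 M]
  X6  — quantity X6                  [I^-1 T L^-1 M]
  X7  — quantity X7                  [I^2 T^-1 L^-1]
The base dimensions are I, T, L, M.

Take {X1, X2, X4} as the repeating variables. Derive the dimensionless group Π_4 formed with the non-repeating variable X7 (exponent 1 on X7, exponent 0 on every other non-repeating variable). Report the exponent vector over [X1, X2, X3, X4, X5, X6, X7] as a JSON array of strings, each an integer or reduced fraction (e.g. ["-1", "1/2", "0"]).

["-2", "-1", "0", "-2", "0", "0", "1"]

Write exponents as rows I,T,L,M / cols X1,X2,X3,X4,X5,X6,X7:
  I: [-1  0  0  2  0 -1  2]
  T: [-1  1 -1  0  0  1 -1]
  L: [ 1 -1  1 -1 -1 -1 -1]
  M: [ 1  0  0 -1  1  1  0]
RREF → pivots at {X1,X2,X4} ⇒ r = 3
Repeat: X1,X2,X4; free: X3,X5,X6,X7
RREF:
  r0: [   1    0    0    0    2    1    2]
  r1: [   0    1   -1    0    2    2    1]
  r2: [   0    0    0    1    1    0    2]
  r3: [   0    0    0    0    0    0    0]
Fix exponent of X7 at 1, X3 at 0, X5 at 0, X6 at 0; solve each RREF row for its pivot's exponent:
  r0: exp(X1) + (2)·1 = 0 ⇒ exp(X1) = -2
  r1: exp(X2) + (1)·1 = 0 ⇒ exp(X2) = -1
  r2: exp(X4) + (2)·1 = 0 ⇒ exp(X4) = -2
Π_4 = X1^-2 · X2^-1 · X4^-2 · X7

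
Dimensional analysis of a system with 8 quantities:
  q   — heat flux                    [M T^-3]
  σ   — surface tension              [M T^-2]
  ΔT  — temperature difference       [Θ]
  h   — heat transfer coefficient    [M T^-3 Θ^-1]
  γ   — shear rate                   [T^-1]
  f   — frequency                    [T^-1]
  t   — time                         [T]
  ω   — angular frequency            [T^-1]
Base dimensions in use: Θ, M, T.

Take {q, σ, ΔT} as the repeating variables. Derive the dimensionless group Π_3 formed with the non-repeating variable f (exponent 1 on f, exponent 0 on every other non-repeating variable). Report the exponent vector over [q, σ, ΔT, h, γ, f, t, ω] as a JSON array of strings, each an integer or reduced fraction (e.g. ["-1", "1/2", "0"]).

["-1", "1", "0", "0", "0", "1", "0", "0"]

Exponent matrix [Θ,M,T] × [q,σ,ΔT,h,γ,f,t,ω]:
  Θ: [ 0  0  1 -1  0  0  0  0]
  M: [ 1  1  0  1  0  0  0  0]
  T: [-3 -2  0 -3 -1 -1  1 -1]
RREF → pivots at {q,σ,ΔT} ⇒ r = 3
Pivot set = {q,σ,ΔT}, free = {h,γ,f,t,ω}
RREF:
  r0: [   1    0    0    1    1    1   -1    1]
  r1: [   0    1    0    0   -1   -1    1   -1]
  r2: [   0    0    1   -1    0    0    0    0]
Fix exponent of f at 1, h at 0, γ at 0, t at 0, ω at 0; solve each RREF row for its pivot's exponent:
  r0: exp(q) + (1)·1 = 0 ⇒ exp(q) = -1
  r1: exp(σ) + (-1)·1 = 0 ⇒ exp(σ) = 1
  r2: exp(ΔT) + (0)·1 = 0 ⇒ exp(ΔT) = 0
Π_3 = q^-1 · σ · f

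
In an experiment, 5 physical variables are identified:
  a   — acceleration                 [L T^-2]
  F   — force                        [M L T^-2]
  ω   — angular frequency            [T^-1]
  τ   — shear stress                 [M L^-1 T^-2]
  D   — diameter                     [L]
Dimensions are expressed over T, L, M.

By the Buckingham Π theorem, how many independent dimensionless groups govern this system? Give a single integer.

Dimensional matrix (T×L×M by a×F×ω×τ×D):
  T: [-2 -2 -1 -2  0]
  L: [ 1  1  0 -1  1]
  M: [ 0  1  0  1  0]
RREF → pivots at {a,F,ω} ⇒ r = 3
n=5, r=3 ⇒ 2 dimensionless groups

2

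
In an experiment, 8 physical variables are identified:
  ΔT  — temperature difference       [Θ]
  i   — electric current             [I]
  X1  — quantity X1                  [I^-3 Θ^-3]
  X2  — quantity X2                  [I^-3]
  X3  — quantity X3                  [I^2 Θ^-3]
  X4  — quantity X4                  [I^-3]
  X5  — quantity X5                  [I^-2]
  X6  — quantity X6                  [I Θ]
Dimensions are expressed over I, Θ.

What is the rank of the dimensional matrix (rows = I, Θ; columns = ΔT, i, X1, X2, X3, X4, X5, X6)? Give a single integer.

2

Dimensional matrix (I×Θ by ΔT×i×X1×X2×X3×X4×X5×X6):
  I: [ 0  1 -3 -3  2 -3 -2  1]
  Θ: [ 1  0 -3  0 -3  0  0  1]
Row reduction gives pivot columns ΔT,i; rank = 2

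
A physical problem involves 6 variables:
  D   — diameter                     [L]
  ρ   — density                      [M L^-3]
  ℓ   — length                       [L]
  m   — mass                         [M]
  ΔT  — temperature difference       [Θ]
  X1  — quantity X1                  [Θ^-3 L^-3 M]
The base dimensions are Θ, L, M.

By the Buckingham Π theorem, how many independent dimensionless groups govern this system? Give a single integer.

Write exponents as rows Θ,L,M / cols D,ρ,ℓ,m,ΔT,X1:
  Θ: [ 0  0  0  0  1 -3]
  L: [ 1 -3  1  0  0 -3]
  M: [ 0  1  0  1  0  1]
RREF → pivots at {D,ρ,ΔT} ⇒ r = 3
6 vars − rank 3 = 3 Π groups

3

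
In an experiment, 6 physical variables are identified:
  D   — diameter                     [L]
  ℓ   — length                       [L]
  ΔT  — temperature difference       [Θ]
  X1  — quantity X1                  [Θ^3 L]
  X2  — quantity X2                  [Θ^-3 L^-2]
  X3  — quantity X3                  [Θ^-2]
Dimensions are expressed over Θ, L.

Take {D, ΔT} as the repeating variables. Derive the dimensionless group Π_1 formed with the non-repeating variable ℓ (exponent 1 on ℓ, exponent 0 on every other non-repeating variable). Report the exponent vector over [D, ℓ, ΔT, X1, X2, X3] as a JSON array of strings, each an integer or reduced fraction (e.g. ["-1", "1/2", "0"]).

Write exponents as rows Θ,L / cols D,ℓ,ΔT,X1,X2,X3:
  Θ: [ 0  0  1  3 -3 -2]
  L: [ 1  1  0  1 -2  0]
Echelon form has 2 nonzero rows (pivots: D,ΔT)
Repeat: D,ΔT; free: ℓ,X1,X2,X3
RREF:
  r0: [   1    1    0    1   -2    0]
  r1: [   0    0    1    3   -3   -2]
Fix exponent of ℓ at 1, X1 at 0, X2 at 0, X3 at 0; solve each RREF row for its pivot's exponent:
  r0: exp(D) + (1)·1 = 0 ⇒ exp(D) = -1
  r1: exp(ΔT) + (0)·1 = 0 ⇒ exp(ΔT) = 0
Π_1 = D^-1 · ℓ

["-1", "1", "0", "0", "0", "0"]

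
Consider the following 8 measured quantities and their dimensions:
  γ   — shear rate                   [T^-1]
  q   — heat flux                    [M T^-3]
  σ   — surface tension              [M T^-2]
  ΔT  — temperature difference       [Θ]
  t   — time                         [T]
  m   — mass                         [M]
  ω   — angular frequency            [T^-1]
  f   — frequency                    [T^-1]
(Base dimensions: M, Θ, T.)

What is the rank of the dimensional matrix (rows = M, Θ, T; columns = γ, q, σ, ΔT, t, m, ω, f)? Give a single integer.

3

Write exponents as rows M,Θ,T / cols γ,q,σ,ΔT,t,m,ω,f:
  M: [ 0  1  1  0  0  1  0  0]
  Θ: [ 0  0  0  1  0  0  0  0]
  T: [-1 -3 -2  0  1  0 -1 -1]
RREF → pivots at {γ,q,ΔT} ⇒ r = 3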